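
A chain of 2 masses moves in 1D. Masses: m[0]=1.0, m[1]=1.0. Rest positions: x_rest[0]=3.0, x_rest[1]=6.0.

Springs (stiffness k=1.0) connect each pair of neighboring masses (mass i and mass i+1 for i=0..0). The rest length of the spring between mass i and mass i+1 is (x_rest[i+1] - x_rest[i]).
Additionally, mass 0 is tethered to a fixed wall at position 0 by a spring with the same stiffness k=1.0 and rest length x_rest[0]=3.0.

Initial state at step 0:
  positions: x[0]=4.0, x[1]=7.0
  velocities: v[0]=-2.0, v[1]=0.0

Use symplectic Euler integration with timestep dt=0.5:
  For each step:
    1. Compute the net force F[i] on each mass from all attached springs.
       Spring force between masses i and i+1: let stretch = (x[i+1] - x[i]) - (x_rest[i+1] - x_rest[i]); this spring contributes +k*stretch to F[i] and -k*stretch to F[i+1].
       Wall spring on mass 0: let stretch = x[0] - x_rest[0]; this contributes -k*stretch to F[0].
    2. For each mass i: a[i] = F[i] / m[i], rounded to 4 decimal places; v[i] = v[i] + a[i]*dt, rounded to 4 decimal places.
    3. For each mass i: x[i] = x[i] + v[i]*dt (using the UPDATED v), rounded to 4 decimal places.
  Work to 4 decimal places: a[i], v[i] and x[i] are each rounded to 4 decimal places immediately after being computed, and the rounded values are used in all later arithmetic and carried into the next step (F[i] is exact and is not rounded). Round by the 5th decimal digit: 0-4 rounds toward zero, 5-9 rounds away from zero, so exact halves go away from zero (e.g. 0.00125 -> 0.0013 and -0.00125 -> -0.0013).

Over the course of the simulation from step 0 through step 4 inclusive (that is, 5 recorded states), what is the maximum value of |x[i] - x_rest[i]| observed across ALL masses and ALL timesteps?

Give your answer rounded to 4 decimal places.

Answer: 1.2656

Derivation:
Step 0: x=[4.0000 7.0000] v=[-2.0000 0.0000]
Step 1: x=[2.7500 7.0000] v=[-2.5000 0.0000]
Step 2: x=[1.8750 6.6875] v=[-1.7500 -0.6250]
Step 3: x=[1.7344 5.9219] v=[-0.2813 -1.5313]
Step 4: x=[2.2071 4.8594] v=[0.9453 -2.1251]
Max displacement = 1.2656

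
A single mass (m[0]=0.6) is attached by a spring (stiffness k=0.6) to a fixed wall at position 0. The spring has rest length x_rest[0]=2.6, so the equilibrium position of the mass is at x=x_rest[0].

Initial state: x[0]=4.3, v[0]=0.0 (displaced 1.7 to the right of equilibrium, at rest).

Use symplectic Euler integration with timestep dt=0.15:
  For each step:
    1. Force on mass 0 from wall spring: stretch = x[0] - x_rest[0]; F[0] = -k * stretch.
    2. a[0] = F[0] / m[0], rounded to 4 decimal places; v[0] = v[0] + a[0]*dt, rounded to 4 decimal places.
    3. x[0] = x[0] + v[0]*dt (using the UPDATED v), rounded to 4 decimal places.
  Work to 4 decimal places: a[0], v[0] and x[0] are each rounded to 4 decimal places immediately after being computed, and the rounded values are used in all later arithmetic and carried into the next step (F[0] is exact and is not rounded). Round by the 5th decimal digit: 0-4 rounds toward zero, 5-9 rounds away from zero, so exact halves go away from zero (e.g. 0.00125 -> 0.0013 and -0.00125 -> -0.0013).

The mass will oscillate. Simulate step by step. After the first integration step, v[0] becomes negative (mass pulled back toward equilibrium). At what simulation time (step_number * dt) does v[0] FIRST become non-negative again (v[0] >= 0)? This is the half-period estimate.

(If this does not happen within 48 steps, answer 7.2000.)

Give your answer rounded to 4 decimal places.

Step 0: x=[4.3000] v=[0.0000]
Step 1: x=[4.2618] v=[-0.2550]
Step 2: x=[4.1862] v=[-0.5043]
Step 3: x=[4.0749] v=[-0.7422]
Step 4: x=[3.9304] v=[-0.9634]
Step 5: x=[3.7560] v=[-1.1630]
Step 6: x=[3.5555] v=[-1.3364]
Step 7: x=[3.3335] v=[-1.4797]
Step 8: x=[3.0950] v=[-1.5897]
Step 9: x=[2.8454] v=[-1.6640]
Step 10: x=[2.5903] v=[-1.7008]
Step 11: x=[2.3354] v=[-1.6993]
Step 12: x=[2.0865] v=[-1.6596]
Step 13: x=[1.8491] v=[-1.5826]
Step 14: x=[1.6286] v=[-1.4700]
Step 15: x=[1.4300] v=[-1.3243]
Step 16: x=[1.2577] v=[-1.1488]
Step 17: x=[1.1156] v=[-0.9475]
Step 18: x=[1.0069] v=[-0.7248]
Step 19: x=[0.9340] v=[-0.4858]
Step 20: x=[0.8986] v=[-0.2359]
Step 21: x=[0.9015] v=[0.0193]
First v>=0 after going negative at step 21, time=3.1500

Answer: 3.1500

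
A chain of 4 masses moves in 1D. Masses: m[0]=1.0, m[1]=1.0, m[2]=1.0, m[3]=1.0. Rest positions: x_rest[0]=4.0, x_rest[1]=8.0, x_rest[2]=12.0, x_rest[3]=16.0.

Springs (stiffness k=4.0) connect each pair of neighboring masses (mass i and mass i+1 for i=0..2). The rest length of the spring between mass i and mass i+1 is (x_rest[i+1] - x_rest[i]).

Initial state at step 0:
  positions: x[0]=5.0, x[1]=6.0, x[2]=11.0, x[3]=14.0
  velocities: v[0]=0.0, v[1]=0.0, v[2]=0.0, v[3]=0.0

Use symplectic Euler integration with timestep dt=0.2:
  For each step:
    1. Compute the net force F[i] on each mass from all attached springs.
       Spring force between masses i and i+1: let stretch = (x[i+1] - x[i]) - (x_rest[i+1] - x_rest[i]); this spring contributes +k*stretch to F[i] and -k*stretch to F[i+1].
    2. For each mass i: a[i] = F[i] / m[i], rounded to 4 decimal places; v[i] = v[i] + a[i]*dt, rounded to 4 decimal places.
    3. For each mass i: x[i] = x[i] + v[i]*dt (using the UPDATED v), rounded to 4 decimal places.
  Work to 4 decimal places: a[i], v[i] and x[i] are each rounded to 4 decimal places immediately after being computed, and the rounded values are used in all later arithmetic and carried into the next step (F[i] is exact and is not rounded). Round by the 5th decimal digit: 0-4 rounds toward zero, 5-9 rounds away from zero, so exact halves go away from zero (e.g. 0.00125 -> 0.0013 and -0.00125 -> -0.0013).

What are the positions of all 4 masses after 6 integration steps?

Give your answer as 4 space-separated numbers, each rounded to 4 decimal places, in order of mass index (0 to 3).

Step 0: x=[5.0000 6.0000 11.0000 14.0000] v=[0.0000 0.0000 0.0000 0.0000]
Step 1: x=[4.5200 6.6400 10.6800 14.1600] v=[-2.4000 3.2000 -1.6000 0.8000]
Step 2: x=[3.7392 7.5872 10.2704 14.4032] v=[-3.9040 4.7360 -2.0480 1.2160]
Step 3: x=[2.9341 8.3480 10.0927 14.6252] v=[-4.0256 3.8042 -0.8883 1.1098]
Step 4: x=[2.3552 8.5218 10.3611 14.7620] v=[-2.8945 0.8688 1.3419 0.6838]
Step 5: x=[2.1230 8.0032 11.0393 14.8346] v=[-1.1612 -2.5930 3.3912 0.3631]
Step 6: x=[2.1916 7.0295 11.8390 14.9400] v=[0.3430 -4.8683 3.9986 0.5269]

Answer: 2.1916 7.0295 11.8390 14.9400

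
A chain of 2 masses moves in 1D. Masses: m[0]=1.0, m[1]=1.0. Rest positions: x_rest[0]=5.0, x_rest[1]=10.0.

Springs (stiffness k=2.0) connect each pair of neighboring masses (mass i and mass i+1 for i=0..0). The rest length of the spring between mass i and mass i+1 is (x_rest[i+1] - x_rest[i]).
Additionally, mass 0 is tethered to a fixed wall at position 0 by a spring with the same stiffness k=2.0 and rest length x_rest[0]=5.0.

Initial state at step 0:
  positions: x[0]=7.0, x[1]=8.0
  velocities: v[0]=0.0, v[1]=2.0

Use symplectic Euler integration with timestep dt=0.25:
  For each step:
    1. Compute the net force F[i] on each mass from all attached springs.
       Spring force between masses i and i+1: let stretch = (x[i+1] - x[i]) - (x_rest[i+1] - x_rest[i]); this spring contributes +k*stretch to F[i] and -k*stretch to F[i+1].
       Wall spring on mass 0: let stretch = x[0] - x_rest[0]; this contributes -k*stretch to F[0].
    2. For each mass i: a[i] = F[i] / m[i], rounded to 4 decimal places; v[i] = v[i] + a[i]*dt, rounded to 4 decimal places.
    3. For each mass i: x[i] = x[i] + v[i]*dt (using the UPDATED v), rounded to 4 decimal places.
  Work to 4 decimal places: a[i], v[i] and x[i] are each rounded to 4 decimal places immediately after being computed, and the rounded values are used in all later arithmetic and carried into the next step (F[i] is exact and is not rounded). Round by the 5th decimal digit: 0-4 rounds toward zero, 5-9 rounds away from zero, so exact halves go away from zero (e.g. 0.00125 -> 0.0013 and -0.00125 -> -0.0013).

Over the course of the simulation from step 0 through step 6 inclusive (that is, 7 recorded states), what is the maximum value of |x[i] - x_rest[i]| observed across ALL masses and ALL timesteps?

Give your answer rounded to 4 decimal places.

Answer: 2.8498

Derivation:
Step 0: x=[7.0000 8.0000] v=[0.0000 2.0000]
Step 1: x=[6.2500 9.0000] v=[-3.0000 4.0000]
Step 2: x=[5.0625 10.2813] v=[-4.7500 5.1250]
Step 3: x=[3.8945 11.5352] v=[-4.6719 5.0156]
Step 4: x=[3.1948 12.4590] v=[-2.7988 3.6953]
Step 5: x=[3.2538 12.8498] v=[0.2359 1.5632]
Step 6: x=[4.1056 12.6661] v=[3.4070 -0.7348]
Max displacement = 2.8498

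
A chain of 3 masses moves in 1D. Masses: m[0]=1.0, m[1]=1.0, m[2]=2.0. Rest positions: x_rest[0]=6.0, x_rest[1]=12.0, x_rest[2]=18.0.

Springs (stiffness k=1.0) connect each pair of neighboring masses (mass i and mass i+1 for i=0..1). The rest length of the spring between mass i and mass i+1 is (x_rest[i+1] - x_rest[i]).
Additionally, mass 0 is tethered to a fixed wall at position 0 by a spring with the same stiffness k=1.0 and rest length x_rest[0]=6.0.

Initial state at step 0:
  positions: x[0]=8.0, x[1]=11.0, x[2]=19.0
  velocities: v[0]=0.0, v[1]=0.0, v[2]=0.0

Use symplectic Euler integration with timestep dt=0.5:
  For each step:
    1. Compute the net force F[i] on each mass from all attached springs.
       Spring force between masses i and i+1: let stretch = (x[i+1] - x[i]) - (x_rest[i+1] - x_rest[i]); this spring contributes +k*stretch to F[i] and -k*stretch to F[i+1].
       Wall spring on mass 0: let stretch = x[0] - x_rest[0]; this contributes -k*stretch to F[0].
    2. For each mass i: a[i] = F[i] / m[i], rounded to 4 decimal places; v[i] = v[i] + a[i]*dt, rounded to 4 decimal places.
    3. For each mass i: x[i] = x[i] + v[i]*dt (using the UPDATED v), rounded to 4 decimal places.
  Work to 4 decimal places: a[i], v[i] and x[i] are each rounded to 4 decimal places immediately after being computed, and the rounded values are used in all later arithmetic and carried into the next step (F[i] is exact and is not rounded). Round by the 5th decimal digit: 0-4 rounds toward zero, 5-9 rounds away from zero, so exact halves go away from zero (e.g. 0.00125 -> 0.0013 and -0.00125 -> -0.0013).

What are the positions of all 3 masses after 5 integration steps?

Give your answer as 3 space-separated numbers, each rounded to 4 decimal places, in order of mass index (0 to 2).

Step 0: x=[8.0000 11.0000 19.0000] v=[0.0000 0.0000 0.0000]
Step 1: x=[6.7500 12.2500 18.7500] v=[-2.5000 2.5000 -0.5000]
Step 2: x=[5.1875 13.7500 18.4375] v=[-3.1250 3.0000 -0.6250]
Step 3: x=[4.4688 14.2813 18.2891] v=[-1.4375 1.0625 -0.2969]
Step 4: x=[5.0860 13.3614 18.3897] v=[1.2344 -1.8399 0.2012]
Step 5: x=[6.5006 11.6297 18.6118] v=[2.8291 -3.4635 0.4442]

Answer: 6.5006 11.6297 18.6118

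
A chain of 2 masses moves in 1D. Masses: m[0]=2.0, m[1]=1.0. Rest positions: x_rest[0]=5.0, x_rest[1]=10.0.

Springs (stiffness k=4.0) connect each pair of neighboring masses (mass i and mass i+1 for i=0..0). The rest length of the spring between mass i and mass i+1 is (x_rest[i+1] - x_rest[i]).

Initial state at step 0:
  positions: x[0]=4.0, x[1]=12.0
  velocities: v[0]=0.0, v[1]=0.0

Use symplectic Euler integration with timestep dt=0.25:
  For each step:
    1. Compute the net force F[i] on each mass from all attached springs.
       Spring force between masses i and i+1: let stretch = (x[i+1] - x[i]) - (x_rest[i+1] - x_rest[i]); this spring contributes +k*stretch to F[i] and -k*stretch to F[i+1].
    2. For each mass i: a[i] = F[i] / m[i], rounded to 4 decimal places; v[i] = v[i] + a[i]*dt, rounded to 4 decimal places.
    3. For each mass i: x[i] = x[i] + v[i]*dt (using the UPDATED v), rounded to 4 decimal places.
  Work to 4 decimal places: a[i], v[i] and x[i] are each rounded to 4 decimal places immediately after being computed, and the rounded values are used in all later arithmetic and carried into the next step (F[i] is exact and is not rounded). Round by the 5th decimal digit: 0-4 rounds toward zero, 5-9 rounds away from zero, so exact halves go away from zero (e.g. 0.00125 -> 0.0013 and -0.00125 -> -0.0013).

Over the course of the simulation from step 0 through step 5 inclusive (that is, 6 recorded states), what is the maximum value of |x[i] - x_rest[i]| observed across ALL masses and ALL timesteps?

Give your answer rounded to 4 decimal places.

Answer: 2.0181

Derivation:
Step 0: x=[4.0000 12.0000] v=[0.0000 0.0000]
Step 1: x=[4.3750 11.2500] v=[1.5000 -3.0000]
Step 2: x=[4.9844 10.0313] v=[2.4375 -4.8750]
Step 3: x=[5.5997 8.8008] v=[2.4610 -4.9219]
Step 4: x=[5.9901 8.0201] v=[1.5616 -3.1230]
Step 5: x=[6.0093 7.9819] v=[0.0766 -0.1530]
Max displacement = 2.0181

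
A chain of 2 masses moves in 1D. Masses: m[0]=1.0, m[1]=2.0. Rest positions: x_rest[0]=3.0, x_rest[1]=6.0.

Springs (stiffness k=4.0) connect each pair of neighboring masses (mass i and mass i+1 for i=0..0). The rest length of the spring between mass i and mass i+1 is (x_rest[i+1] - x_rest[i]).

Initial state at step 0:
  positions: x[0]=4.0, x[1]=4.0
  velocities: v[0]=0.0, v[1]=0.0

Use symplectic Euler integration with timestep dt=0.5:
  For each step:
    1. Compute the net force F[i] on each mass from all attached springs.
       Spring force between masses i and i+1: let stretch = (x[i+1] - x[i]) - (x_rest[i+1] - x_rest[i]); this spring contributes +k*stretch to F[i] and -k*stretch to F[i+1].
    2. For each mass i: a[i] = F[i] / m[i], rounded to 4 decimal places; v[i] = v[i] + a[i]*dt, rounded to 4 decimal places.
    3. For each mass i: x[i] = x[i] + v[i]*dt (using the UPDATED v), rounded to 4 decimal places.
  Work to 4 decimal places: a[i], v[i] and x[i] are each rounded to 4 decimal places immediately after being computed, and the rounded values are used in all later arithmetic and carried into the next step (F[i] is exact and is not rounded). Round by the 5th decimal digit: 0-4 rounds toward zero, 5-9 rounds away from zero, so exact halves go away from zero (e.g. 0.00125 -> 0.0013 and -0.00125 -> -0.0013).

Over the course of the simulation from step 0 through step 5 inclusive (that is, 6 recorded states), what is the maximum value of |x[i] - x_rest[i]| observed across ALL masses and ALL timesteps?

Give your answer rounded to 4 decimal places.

Step 0: x=[4.0000 4.0000] v=[0.0000 0.0000]
Step 1: x=[1.0000 5.5000] v=[-6.0000 3.0000]
Step 2: x=[-0.5000 6.2500] v=[-3.0000 1.5000]
Step 3: x=[1.7500 5.1250] v=[4.5000 -2.2500]
Step 4: x=[4.3750 3.8125] v=[5.2500 -2.6250]
Step 5: x=[3.4375 4.2813] v=[-1.8750 0.9375]
Max displacement = 3.5000

Answer: 3.5000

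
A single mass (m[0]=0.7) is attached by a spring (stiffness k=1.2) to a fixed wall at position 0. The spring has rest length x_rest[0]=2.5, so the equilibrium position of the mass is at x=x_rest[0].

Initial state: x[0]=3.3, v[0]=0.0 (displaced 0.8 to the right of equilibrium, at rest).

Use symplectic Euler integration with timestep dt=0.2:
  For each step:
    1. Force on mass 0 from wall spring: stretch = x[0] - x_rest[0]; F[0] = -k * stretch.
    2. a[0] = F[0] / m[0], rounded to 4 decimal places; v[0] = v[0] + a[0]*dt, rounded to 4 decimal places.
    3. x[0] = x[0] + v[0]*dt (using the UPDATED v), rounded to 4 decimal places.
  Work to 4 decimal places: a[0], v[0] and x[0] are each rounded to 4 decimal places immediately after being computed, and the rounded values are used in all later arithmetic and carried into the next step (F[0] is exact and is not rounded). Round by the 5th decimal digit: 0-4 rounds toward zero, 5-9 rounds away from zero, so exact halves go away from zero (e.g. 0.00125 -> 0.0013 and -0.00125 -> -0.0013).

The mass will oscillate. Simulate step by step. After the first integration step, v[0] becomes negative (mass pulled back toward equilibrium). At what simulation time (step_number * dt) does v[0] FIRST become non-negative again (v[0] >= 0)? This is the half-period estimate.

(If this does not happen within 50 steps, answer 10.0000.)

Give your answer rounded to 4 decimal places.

Step 0: x=[3.3000] v=[0.0000]
Step 1: x=[3.2451] v=[-0.2743]
Step 2: x=[3.1391] v=[-0.5298]
Step 3: x=[2.9893] v=[-0.7489]
Step 4: x=[2.8060] v=[-0.9167]
Step 5: x=[2.6017] v=[-1.0216]
Step 6: x=[2.3904] v=[-1.0565]
Step 7: x=[2.1866] v=[-1.0189]
Step 8: x=[2.0043] v=[-0.9114]
Step 9: x=[1.8560] v=[-0.7414]
Step 10: x=[1.7519] v=[-0.5206]
Step 11: x=[1.6991] v=[-0.2641]
Step 12: x=[1.7012] v=[0.0105]
First v>=0 after going negative at step 12, time=2.4000

Answer: 2.4000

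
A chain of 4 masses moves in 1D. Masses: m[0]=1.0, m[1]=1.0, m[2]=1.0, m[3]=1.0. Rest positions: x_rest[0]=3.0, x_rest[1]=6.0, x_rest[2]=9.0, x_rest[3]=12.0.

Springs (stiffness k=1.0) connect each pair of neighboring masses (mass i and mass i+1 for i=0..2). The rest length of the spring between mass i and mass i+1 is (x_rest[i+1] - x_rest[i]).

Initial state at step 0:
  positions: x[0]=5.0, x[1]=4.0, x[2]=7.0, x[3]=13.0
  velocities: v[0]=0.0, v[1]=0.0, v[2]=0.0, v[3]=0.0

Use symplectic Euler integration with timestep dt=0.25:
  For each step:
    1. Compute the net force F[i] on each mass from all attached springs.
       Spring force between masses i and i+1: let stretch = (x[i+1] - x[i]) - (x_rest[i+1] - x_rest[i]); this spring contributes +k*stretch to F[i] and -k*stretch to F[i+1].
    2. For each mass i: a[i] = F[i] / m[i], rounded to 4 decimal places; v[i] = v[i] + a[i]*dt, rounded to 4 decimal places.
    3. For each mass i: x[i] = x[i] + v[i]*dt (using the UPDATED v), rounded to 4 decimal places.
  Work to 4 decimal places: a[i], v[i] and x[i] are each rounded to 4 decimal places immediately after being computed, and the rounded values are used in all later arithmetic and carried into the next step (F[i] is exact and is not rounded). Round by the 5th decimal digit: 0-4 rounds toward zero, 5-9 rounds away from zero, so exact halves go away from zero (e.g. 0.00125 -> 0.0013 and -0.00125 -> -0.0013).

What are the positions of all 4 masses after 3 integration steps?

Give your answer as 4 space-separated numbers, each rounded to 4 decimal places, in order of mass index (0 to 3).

Answer: 3.6522 5.3294 8.0291 11.9895

Derivation:
Step 0: x=[5.0000 4.0000 7.0000 13.0000] v=[0.0000 0.0000 0.0000 0.0000]
Step 1: x=[4.7500 4.2500 7.1875 12.8125] v=[-1.0000 1.0000 0.7500 -0.7500]
Step 2: x=[4.2813 4.7149 7.5430 12.4609] v=[-1.8750 1.8594 1.4219 -1.4063]
Step 3: x=[3.6522 5.3294 8.0291 11.9895] v=[-2.5166 2.4580 1.9444 -1.8858]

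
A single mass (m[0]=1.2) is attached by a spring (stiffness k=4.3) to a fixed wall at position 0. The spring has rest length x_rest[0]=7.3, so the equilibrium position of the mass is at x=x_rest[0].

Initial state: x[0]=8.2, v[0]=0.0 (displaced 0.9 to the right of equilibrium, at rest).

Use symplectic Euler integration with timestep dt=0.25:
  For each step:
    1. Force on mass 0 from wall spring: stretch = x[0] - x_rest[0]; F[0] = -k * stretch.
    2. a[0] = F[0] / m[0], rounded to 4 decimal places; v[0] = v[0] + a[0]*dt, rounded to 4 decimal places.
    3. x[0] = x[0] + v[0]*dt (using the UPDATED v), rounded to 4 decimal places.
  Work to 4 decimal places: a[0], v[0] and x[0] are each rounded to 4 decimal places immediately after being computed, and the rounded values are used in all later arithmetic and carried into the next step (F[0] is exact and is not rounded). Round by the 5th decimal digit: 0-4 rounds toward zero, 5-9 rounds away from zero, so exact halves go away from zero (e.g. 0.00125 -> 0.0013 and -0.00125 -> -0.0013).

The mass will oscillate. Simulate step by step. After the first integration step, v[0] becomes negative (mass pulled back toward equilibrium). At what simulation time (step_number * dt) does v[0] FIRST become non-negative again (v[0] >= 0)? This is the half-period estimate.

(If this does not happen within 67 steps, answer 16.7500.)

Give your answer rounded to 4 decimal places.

Step 0: x=[8.2000] v=[0.0000]
Step 1: x=[7.9984] v=[-0.8063]
Step 2: x=[7.6404] v=[-1.4320]
Step 3: x=[7.2062] v=[-1.7370]
Step 4: x=[6.7930] v=[-1.6530]
Step 5: x=[6.4933] v=[-1.1988]
Step 6: x=[6.3743] v=[-0.4761]
Step 7: x=[6.4626] v=[0.3532]
First v>=0 after going negative at step 7, time=1.7500

Answer: 1.7500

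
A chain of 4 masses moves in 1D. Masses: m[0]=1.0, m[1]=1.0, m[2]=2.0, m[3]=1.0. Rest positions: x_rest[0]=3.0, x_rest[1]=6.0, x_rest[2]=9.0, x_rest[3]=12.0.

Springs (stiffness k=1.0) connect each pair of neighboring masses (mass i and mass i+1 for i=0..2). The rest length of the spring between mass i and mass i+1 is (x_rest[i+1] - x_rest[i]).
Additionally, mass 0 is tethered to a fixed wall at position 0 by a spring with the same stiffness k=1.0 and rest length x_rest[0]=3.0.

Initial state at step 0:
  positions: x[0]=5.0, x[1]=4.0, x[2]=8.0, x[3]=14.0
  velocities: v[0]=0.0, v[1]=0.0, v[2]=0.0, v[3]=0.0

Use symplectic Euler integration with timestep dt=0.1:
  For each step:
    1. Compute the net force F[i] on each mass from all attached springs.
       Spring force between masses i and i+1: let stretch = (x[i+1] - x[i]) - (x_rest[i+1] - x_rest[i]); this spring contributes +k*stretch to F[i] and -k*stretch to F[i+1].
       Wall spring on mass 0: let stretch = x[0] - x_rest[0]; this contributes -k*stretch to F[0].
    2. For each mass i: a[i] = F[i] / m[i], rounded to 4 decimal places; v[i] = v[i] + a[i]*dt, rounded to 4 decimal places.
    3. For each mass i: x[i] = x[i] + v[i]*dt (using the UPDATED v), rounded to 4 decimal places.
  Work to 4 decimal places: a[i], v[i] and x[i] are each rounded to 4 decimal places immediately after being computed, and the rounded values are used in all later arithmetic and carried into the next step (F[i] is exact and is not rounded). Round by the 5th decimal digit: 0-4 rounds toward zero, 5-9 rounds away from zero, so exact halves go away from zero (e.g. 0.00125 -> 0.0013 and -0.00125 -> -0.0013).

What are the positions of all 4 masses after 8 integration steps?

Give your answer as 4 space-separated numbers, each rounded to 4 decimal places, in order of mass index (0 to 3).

Step 0: x=[5.0000 4.0000 8.0000 14.0000] v=[0.0000 0.0000 0.0000 0.0000]
Step 1: x=[4.9400 4.0500 8.0100 13.9700] v=[-0.6000 0.5000 0.1000 -0.3000]
Step 2: x=[4.8217 4.1485 8.0300 13.9104] v=[-1.1830 0.9850 0.2000 -0.5960]
Step 3: x=[4.6485 4.2926 8.0600 13.8220] v=[-1.7325 1.4405 0.3000 -0.8840]
Step 4: x=[4.4252 4.4779 8.1000 13.7060] v=[-2.2329 1.8528 0.3997 -1.1602]
Step 5: x=[4.1582 4.6989 8.1499 13.5639] v=[-2.6702 2.2097 0.4989 -1.4208]
Step 6: x=[3.8550 4.9490 8.2096 13.3977] v=[-3.0320 2.5007 0.5971 -1.6622]
Step 7: x=[3.5242 5.2207 8.2790 13.2096] v=[-3.3081 2.7174 0.6935 -1.8810]
Step 8: x=[3.1751 5.5061 8.3577 13.0022] v=[-3.4909 2.8536 0.7871 -2.0741]

Answer: 3.1751 5.5061 8.3577 13.0022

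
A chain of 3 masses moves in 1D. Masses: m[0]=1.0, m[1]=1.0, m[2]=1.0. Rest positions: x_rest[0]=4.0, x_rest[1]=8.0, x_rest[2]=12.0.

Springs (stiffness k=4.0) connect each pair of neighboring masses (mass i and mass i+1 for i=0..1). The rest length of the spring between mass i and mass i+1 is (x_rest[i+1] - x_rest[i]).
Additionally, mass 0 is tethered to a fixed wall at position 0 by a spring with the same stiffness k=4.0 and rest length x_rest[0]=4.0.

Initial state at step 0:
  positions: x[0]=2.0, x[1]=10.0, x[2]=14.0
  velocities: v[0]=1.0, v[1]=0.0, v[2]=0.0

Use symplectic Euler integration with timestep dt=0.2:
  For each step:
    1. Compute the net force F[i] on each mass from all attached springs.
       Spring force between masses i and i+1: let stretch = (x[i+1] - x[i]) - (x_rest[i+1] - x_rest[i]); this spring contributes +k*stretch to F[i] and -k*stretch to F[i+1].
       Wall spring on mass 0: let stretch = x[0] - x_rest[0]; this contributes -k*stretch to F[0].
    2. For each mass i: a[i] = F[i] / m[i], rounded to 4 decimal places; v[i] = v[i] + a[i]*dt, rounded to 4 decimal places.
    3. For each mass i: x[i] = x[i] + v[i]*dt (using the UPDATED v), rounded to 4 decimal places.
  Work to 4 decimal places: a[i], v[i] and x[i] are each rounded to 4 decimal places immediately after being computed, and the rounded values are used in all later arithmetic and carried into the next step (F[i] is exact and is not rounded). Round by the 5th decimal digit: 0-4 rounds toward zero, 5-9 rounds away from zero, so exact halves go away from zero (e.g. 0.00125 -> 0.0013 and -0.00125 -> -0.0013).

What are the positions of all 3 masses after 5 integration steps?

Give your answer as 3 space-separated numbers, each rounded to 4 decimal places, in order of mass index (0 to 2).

Answer: 6.7314 8.6230 12.1920

Derivation:
Step 0: x=[2.0000 10.0000 14.0000] v=[1.0000 0.0000 0.0000]
Step 1: x=[3.1600 9.3600 14.0000] v=[5.8000 -3.2000 0.0000]
Step 2: x=[4.8064 8.4704 13.8976] v=[8.2320 -4.4480 -0.5120]
Step 3: x=[6.2700 7.8629 13.5668] v=[7.3181 -3.0374 -1.6538]
Step 4: x=[6.9853 7.9132 12.9634] v=[3.5764 0.2514 -3.0169]
Step 5: x=[6.7314 8.6230 12.1920] v=[-1.2695 3.5492 -3.8571]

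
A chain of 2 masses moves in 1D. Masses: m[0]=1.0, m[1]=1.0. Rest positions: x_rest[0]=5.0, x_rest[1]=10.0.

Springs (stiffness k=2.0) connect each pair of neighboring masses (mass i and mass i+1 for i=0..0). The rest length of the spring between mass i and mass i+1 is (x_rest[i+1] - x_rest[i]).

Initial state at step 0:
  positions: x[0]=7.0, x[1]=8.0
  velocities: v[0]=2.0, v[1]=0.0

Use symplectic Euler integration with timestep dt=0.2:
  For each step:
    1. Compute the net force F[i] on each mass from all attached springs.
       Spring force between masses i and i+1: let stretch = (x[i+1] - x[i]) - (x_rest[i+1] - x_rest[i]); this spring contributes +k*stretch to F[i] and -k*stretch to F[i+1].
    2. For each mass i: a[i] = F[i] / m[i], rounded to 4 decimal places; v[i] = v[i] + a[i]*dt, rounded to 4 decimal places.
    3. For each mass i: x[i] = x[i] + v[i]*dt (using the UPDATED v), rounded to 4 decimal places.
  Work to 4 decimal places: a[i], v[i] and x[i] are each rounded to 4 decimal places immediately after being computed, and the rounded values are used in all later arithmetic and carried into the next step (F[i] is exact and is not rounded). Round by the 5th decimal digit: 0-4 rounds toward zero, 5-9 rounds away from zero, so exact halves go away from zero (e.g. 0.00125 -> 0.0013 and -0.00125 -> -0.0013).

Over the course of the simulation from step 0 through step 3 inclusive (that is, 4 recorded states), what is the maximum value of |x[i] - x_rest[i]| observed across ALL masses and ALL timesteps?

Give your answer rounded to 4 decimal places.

Answer: 2.0800

Derivation:
Step 0: x=[7.0000 8.0000] v=[2.0000 0.0000]
Step 1: x=[7.0800 8.3200] v=[0.4000 1.6000]
Step 2: x=[6.8592 8.9408] v=[-1.1040 3.1040]
Step 3: x=[6.4049 9.7951] v=[-2.2714 4.2714]
Max displacement = 2.0800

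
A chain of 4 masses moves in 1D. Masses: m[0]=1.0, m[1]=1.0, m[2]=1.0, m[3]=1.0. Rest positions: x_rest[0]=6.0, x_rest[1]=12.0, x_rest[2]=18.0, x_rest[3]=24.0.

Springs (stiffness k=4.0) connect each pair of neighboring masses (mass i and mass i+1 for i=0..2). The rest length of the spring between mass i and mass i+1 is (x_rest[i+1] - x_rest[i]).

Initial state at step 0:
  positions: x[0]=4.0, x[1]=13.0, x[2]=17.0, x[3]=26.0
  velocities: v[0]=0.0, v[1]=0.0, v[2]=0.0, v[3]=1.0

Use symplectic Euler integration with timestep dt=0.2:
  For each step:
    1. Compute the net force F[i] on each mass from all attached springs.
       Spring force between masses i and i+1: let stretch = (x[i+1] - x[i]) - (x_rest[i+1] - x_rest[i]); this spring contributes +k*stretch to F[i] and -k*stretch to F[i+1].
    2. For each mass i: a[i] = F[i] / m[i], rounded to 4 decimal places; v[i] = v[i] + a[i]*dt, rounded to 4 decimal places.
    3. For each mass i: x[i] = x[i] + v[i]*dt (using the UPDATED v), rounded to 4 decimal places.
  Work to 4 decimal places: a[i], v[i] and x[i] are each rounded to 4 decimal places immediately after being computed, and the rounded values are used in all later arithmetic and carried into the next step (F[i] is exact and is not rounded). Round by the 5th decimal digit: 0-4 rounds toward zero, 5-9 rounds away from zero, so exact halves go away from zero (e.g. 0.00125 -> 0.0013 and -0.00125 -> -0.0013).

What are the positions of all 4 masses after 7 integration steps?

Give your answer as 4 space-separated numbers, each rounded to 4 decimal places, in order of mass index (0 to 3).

Step 0: x=[4.0000 13.0000 17.0000 26.0000] v=[0.0000 0.0000 0.0000 1.0000]
Step 1: x=[4.4800 12.2000 17.8000 25.7200] v=[2.4000 -4.0000 4.0000 -1.4000]
Step 2: x=[5.2352 11.0608 18.9712 25.1328] v=[3.7760 -5.6960 5.8560 -2.9360]
Step 3: x=[5.9625 10.2552 19.8626 24.5197] v=[3.6365 -4.0282 4.4570 -3.0653]
Step 4: x=[6.4166 10.2999 19.9620 24.1215] v=[2.2707 0.2236 0.4968 -1.9910]
Step 5: x=[6.5321 11.2692 19.1809 24.0178] v=[0.5773 4.8466 -3.9053 -0.5186]
Step 6: x=[6.4455 12.7465 17.9079 24.1002] v=[-0.4330 7.3863 -6.3651 0.4119]
Step 7: x=[6.4071 14.0414 16.7998 24.1518] v=[-0.1922 6.4746 -5.5404 0.2581]

Answer: 6.4071 14.0414 16.7998 24.1518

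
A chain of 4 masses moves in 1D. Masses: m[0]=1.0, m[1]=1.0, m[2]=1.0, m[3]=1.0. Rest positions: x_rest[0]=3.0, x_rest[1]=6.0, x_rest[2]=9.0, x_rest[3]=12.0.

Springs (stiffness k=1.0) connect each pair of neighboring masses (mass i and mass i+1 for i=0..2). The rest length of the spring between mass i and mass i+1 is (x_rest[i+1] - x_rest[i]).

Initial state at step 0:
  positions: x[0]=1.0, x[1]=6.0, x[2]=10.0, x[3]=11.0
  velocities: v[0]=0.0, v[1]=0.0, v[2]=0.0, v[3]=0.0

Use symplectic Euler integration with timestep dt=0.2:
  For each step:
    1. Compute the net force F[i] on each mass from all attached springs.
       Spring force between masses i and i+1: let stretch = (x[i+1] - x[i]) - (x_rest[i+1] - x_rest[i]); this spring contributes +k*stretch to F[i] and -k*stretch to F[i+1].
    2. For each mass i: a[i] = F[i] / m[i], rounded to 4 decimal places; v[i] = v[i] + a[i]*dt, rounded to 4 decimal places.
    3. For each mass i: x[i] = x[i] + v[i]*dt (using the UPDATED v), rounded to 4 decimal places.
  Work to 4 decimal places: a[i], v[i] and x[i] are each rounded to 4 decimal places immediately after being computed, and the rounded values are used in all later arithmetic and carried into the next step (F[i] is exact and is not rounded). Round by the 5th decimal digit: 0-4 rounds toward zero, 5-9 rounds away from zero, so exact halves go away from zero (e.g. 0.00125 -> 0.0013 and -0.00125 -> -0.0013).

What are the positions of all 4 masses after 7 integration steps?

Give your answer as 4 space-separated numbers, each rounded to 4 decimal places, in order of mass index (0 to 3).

Answer: 2.6880 5.1013 7.8294 12.3811

Derivation:
Step 0: x=[1.0000 6.0000 10.0000 11.0000] v=[0.0000 0.0000 0.0000 0.0000]
Step 1: x=[1.0800 5.9600 9.8800 11.0800] v=[0.4000 -0.2000 -0.6000 0.4000]
Step 2: x=[1.2352 5.8816 9.6512 11.2320] v=[0.7760 -0.3920 -1.1440 0.7600]
Step 3: x=[1.4563 5.7681 9.3348 11.4408] v=[1.1053 -0.5674 -1.5818 1.0438]
Step 4: x=[1.7298 5.6248 8.9600 11.6853] v=[1.3677 -0.7164 -1.8739 1.2226]
Step 5: x=[2.0391 5.4591 8.5608 11.9408] v=[1.5467 -0.8284 -1.9959 1.2775]
Step 6: x=[2.3652 5.2807 8.1728 12.1811] v=[1.6307 -0.8921 -1.9402 1.2015]
Step 7: x=[2.6880 5.1013 7.8294 12.3811] v=[1.6138 -0.8968 -1.7170 0.9998]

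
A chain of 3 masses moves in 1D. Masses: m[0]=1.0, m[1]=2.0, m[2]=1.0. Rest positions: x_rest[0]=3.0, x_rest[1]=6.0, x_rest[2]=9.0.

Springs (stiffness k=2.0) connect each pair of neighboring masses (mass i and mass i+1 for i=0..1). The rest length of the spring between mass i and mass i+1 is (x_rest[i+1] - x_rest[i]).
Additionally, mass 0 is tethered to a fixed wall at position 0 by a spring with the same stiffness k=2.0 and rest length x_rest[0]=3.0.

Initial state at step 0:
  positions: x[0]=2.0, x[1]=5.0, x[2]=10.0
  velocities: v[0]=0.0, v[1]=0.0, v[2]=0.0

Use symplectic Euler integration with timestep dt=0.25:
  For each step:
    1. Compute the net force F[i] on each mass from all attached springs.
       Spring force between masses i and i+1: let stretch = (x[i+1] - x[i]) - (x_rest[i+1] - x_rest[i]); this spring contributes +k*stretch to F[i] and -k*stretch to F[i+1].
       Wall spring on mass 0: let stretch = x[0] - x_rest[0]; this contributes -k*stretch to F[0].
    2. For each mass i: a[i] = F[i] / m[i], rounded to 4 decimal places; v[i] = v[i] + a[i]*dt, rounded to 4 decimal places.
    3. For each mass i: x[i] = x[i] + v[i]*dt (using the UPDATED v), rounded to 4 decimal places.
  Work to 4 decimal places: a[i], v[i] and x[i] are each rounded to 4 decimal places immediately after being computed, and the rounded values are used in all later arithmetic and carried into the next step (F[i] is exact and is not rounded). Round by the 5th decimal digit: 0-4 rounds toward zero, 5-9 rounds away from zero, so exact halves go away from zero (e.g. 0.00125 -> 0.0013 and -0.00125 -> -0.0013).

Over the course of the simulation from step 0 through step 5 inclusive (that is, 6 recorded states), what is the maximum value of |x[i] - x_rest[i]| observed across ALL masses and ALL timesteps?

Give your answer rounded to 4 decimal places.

Answer: 1.3404

Derivation:
Step 0: x=[2.0000 5.0000 10.0000] v=[0.0000 0.0000 0.0000]
Step 1: x=[2.1250 5.1250 9.7500] v=[0.5000 0.5000 -1.0000]
Step 2: x=[2.3594 5.3516 9.2969] v=[0.9375 0.9063 -1.8125]
Step 3: x=[2.6729 5.6378 8.7256] v=[1.2539 1.1446 -2.2852]
Step 4: x=[3.0229 5.9316 8.1433] v=[1.3999 1.1753 -2.3291]
Step 5: x=[3.3586 6.1819 7.6596] v=[1.3428 1.0011 -1.9350]
Max displacement = 1.3404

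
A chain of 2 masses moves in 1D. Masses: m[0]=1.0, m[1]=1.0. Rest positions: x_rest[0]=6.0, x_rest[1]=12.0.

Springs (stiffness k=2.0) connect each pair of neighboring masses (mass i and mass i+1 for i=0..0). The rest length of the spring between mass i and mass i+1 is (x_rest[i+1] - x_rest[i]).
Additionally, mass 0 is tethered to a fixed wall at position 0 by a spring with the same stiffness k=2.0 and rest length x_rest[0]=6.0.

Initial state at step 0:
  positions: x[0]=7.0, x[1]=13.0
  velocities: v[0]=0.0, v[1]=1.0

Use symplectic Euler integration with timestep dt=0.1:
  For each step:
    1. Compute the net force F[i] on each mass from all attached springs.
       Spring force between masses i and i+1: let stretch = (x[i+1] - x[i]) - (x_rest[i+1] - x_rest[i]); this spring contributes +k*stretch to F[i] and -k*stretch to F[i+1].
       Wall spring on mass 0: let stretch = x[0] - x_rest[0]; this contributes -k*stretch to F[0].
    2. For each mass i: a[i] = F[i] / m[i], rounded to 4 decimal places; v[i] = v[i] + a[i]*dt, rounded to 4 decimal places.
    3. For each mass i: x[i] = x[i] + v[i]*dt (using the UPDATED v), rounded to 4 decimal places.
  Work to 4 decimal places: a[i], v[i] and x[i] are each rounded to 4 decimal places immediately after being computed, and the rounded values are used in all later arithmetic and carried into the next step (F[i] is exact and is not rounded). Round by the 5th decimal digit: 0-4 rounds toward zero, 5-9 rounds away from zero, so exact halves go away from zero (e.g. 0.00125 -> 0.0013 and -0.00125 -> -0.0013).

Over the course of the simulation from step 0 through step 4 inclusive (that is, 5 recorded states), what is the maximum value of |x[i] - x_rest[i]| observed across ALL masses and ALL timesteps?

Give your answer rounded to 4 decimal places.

Answer: 1.3746

Derivation:
Step 0: x=[7.0000 13.0000] v=[0.0000 1.0000]
Step 1: x=[6.9800 13.1000] v=[-0.2000 1.0000]
Step 2: x=[6.9428 13.1976] v=[-0.3720 0.9760]
Step 3: x=[6.8918 13.2901] v=[-0.5096 0.9250]
Step 4: x=[6.8310 13.3746] v=[-0.6083 0.8453]
Max displacement = 1.3746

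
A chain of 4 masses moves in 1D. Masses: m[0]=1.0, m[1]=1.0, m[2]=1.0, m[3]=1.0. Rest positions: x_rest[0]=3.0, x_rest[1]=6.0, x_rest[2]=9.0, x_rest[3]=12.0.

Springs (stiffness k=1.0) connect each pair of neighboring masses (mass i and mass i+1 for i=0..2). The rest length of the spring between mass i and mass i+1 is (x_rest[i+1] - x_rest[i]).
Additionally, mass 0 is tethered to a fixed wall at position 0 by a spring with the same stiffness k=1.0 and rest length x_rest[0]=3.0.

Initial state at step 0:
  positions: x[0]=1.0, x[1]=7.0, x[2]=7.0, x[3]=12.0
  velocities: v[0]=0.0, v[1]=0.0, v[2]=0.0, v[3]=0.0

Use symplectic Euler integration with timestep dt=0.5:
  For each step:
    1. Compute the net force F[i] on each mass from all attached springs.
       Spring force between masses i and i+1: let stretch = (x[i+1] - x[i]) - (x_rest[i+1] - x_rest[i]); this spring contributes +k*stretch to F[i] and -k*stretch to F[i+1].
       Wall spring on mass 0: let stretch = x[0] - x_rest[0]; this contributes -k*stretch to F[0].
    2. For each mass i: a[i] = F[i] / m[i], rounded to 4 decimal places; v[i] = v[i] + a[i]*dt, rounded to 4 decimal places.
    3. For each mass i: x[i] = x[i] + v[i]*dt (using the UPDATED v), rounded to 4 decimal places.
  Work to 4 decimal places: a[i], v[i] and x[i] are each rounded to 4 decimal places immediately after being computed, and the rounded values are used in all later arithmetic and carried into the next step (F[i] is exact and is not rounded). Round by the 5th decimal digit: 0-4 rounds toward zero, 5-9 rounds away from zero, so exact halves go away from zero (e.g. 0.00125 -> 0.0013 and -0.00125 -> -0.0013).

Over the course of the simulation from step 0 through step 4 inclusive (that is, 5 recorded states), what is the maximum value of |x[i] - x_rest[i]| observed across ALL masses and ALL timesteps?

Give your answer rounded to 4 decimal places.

Answer: 2.3437

Derivation:
Step 0: x=[1.0000 7.0000 7.0000 12.0000] v=[0.0000 0.0000 0.0000 0.0000]
Step 1: x=[2.2500 5.5000 8.2500 11.5000] v=[2.5000 -3.0000 2.5000 -1.0000]
Step 2: x=[3.7500 3.8750 9.6250 10.9375] v=[3.0000 -3.2500 2.7500 -1.1250]
Step 3: x=[4.3438 3.6563 9.8907 10.7969] v=[1.1875 -0.4375 0.5313 -0.2813]
Step 4: x=[3.6797 5.1681 8.8243 11.1797] v=[-1.3282 3.0235 -2.1328 0.7656]
Max displacement = 2.3437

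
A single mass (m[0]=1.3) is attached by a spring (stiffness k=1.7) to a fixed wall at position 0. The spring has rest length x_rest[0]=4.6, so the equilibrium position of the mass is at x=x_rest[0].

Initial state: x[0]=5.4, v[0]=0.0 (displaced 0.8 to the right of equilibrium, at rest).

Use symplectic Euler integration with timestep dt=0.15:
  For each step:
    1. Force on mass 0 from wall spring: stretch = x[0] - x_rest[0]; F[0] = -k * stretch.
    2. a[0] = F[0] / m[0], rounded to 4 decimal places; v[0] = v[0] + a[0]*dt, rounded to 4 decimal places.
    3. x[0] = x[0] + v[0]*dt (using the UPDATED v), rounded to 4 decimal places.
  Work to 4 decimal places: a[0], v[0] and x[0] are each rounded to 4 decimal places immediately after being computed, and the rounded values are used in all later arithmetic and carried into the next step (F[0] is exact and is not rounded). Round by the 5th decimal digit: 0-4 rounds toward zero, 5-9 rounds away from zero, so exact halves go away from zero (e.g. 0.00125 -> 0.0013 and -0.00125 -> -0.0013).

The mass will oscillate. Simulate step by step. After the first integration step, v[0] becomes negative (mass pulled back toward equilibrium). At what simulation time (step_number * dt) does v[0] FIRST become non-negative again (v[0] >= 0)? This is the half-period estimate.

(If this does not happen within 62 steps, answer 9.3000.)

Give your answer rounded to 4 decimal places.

Step 0: x=[5.4000] v=[0.0000]
Step 1: x=[5.3765] v=[-0.1569]
Step 2: x=[5.3301] v=[-0.3092]
Step 3: x=[5.2622] v=[-0.4524]
Step 4: x=[5.1749] v=[-0.5823]
Step 5: x=[5.0706] v=[-0.6951]
Step 6: x=[4.9525] v=[-0.7874]
Step 7: x=[4.8240] v=[-0.8566]
Step 8: x=[4.6889] v=[-0.9005]
Step 9: x=[4.5512] v=[-0.9179]
Step 10: x=[4.4150] v=[-0.9083]
Step 11: x=[4.2842] v=[-0.8720]
Step 12: x=[4.1627] v=[-0.8101]
Step 13: x=[4.0541] v=[-0.7243]
Step 14: x=[3.9615] v=[-0.6172]
Step 15: x=[3.8877] v=[-0.4920]
Step 16: x=[3.8349] v=[-0.3523]
Step 17: x=[3.8046] v=[-0.2022]
Step 18: x=[3.7977] v=[-0.0462]
Step 19: x=[3.8144] v=[0.1112]
First v>=0 after going negative at step 19, time=2.8500

Answer: 2.8500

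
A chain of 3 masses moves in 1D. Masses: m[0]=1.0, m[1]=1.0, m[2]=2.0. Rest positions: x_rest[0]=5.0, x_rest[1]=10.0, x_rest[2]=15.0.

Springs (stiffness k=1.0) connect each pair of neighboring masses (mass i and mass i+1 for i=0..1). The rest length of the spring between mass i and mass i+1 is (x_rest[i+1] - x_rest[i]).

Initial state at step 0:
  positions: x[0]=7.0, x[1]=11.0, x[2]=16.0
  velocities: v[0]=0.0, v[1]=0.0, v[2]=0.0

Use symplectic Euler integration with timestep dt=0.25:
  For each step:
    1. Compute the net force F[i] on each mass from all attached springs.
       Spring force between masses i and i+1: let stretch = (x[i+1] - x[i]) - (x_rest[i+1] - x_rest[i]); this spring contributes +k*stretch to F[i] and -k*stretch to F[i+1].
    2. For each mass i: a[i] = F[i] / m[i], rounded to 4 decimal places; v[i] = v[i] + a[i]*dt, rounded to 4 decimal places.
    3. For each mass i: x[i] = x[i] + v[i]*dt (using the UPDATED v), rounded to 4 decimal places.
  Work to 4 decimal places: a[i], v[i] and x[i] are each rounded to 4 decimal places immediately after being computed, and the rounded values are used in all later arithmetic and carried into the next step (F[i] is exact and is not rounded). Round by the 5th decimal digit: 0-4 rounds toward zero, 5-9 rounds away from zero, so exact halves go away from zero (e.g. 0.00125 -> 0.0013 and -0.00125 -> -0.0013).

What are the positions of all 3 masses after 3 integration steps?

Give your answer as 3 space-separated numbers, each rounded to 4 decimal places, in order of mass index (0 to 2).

Step 0: x=[7.0000 11.0000 16.0000] v=[0.0000 0.0000 0.0000]
Step 1: x=[6.9375 11.0625 16.0000] v=[-0.2500 0.2500 0.0000]
Step 2: x=[6.8203 11.1758 16.0020] v=[-0.4688 0.4531 0.0078]
Step 3: x=[6.6628 11.3185 16.0094] v=[-0.6299 0.5708 0.0295]

Answer: 6.6628 11.3185 16.0094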